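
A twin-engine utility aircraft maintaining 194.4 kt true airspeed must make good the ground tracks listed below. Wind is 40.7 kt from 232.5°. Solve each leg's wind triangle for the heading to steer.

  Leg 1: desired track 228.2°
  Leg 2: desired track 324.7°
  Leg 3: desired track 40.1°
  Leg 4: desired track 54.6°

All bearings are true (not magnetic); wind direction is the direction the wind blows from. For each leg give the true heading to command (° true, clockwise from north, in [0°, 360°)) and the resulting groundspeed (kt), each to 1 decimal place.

Leg 1: desired track 228.2°; wind correction +0.9° → command heading 229.1°, groundspeed 153.8 kt
Leg 2: desired track 324.7°; wind correction -12.1° → command heading 312.6°, groundspeed 191.7 kt
Leg 3: desired track 40.1°; wind correction -2.6° → command heading 37.5°, groundspeed 234.0 kt
Leg 4: desired track 54.6°; wind correction +0.4° → command heading 55.0°, groundspeed 235.1 kt

Leg 1: heading=229.1°, groundspeed=153.8 kt
Leg 2: heading=312.6°, groundspeed=191.7 kt
Leg 3: heading=37.5°, groundspeed=234.0 kt
Leg 4: heading=55.0°, groundspeed=235.1 kt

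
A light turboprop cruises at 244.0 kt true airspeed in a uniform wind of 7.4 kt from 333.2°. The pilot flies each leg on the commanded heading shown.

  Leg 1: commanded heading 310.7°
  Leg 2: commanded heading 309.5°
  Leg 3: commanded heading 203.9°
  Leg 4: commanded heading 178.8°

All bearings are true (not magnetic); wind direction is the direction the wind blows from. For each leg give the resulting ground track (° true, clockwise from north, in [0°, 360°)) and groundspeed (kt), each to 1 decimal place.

Leg 1: heading 310.7°; drift -0.7° → track 310.0°, groundspeed 237.2 kt
Leg 2: heading 309.5°; drift -0.7° → track 308.8°, groundspeed 237.2 kt
Leg 3: heading 203.9°; drift -1.3° → track 202.6°, groundspeed 248.8 kt
Leg 4: heading 178.8°; drift -0.7° → track 178.1°, groundspeed 250.7 kt

Leg 1: track=310.0°, groundspeed=237.2 kt
Leg 2: track=308.8°, groundspeed=237.2 kt
Leg 3: track=202.6°, groundspeed=248.8 kt
Leg 4: track=178.1°, groundspeed=250.7 kt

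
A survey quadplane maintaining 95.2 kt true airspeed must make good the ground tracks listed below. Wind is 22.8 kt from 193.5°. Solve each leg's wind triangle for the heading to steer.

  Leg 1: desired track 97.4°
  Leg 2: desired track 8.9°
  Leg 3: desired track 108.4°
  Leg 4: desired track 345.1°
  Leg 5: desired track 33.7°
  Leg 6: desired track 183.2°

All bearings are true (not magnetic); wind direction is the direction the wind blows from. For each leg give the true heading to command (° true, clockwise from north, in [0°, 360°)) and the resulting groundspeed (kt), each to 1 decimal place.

Leg 1: heading=111.2°, groundspeed=94.9 kt
Leg 2: heading=7.8°, groundspeed=117.9 kt
Leg 3: heading=122.2°, groundspeed=90.5 kt
Leg 4: heading=338.6°, groundspeed=114.6 kt
Leg 5: heading=38.4°, groundspeed=116.3 kt
Leg 6: heading=185.7°, groundspeed=72.7 kt

Leg 1: desired track 97.4°; wind correction +13.8° → command heading 111.2°, groundspeed 94.9 kt
Leg 2: desired track 8.9°; wind correction -1.1° → command heading 7.8°, groundspeed 117.9 kt
Leg 3: desired track 108.4°; wind correction +13.8° → command heading 122.2°, groundspeed 90.5 kt
Leg 4: desired track 345.1°; wind correction -6.5° → command heading 338.6°, groundspeed 114.6 kt
Leg 5: desired track 33.7°; wind correction +4.7° → command heading 38.4°, groundspeed 116.3 kt
Leg 6: desired track 183.2°; wind correction +2.5° → command heading 185.7°, groundspeed 72.7 kt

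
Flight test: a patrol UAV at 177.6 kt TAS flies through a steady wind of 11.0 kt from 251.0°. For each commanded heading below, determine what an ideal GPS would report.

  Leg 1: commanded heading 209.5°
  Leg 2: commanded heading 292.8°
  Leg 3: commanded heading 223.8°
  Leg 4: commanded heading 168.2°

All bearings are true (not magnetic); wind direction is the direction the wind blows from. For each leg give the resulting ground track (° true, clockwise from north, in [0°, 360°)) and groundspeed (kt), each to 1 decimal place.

Leg 1: heading 209.5°; drift -2.5° → track 207.0°, groundspeed 169.5 kt
Leg 2: heading 292.8°; drift +2.5° → track 295.3°, groundspeed 169.6 kt
Leg 3: heading 223.8°; drift -1.7° → track 222.1°, groundspeed 167.9 kt
Leg 4: heading 168.2°; drift -3.5° → track 164.7°, groundspeed 176.6 kt

Leg 1: track=207.0°, groundspeed=169.5 kt
Leg 2: track=295.3°, groundspeed=169.6 kt
Leg 3: track=222.1°, groundspeed=167.9 kt
Leg 4: track=164.7°, groundspeed=176.6 kt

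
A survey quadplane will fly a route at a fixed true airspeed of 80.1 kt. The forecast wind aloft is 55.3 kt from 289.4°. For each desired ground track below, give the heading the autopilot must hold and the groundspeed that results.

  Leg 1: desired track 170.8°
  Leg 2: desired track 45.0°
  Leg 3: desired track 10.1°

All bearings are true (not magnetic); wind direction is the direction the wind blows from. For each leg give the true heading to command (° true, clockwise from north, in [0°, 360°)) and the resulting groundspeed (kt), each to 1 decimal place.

Leg 1: desired track 170.8°; wind correction +37.3° → command heading 208.1°, groundspeed 90.2 kt
Leg 2: desired track 45.0°; wind correction -38.5° → command heading 6.5°, groundspeed 86.6 kt
Leg 3: desired track 10.1°; wind correction -42.9° → command heading 327.2°, groundspeed 49.7 kt

Leg 1: heading=208.1°, groundspeed=90.2 kt
Leg 2: heading=6.5°, groundspeed=86.6 kt
Leg 3: heading=327.2°, groundspeed=49.7 kt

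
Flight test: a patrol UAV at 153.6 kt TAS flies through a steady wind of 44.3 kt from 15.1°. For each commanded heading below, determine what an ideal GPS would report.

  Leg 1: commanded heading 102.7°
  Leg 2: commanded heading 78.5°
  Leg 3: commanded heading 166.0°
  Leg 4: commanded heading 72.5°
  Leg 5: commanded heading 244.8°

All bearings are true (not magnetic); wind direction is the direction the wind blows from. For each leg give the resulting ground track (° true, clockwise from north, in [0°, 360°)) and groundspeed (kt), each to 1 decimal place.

Leg 1: track=119.0°, groundspeed=158.1 kt
Leg 2: track=95.0°, groundspeed=139.5 kt
Leg 3: track=172.4°, groundspeed=193.5 kt
Leg 4: track=88.5°, groundspeed=135.0 kt
Leg 5: track=234.3°, groundspeed=185.4 kt

Leg 1: heading 102.7°; drift +16.3° → track 119.0°, groundspeed 158.1 kt
Leg 2: heading 78.5°; drift +16.5° → track 95.0°, groundspeed 139.5 kt
Leg 3: heading 166.0°; drift +6.4° → track 172.4°, groundspeed 193.5 kt
Leg 4: heading 72.5°; drift +16.0° → track 88.5°, groundspeed 135.0 kt
Leg 5: heading 244.8°; drift -10.5° → track 234.3°, groundspeed 185.4 kt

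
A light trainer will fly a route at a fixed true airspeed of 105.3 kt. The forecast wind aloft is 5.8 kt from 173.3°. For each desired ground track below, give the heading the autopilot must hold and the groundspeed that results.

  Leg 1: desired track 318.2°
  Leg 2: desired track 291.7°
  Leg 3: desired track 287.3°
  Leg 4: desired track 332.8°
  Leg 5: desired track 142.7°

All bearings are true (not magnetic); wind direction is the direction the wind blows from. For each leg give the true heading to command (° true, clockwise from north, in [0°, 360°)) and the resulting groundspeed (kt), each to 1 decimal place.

Leg 1: heading=316.4°, groundspeed=110.0 kt
Leg 2: heading=288.9°, groundspeed=107.9 kt
Leg 3: heading=284.4°, groundspeed=107.5 kt
Leg 4: heading=331.7°, groundspeed=110.7 kt
Leg 5: heading=144.3°, groundspeed=100.3 kt

Leg 1: desired track 318.2°; wind correction -1.8° → command heading 316.4°, groundspeed 110.0 kt
Leg 2: desired track 291.7°; wind correction -2.8° → command heading 288.9°, groundspeed 107.9 kt
Leg 3: desired track 287.3°; wind correction -2.9° → command heading 284.4°, groundspeed 107.5 kt
Leg 4: desired track 332.8°; wind correction -1.1° → command heading 331.7°, groundspeed 110.7 kt
Leg 5: desired track 142.7°; wind correction +1.6° → command heading 144.3°, groundspeed 100.3 kt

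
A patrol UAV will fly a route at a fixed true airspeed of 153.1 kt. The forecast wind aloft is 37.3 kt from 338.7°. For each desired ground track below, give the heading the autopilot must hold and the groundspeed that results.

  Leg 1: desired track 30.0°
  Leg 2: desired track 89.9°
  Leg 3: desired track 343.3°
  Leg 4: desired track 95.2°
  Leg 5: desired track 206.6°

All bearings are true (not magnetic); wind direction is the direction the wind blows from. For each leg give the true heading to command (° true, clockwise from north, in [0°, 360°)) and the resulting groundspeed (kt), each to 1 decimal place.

Leg 1: desired track 30.0°; wind correction -11.0° → command heading 19.0°, groundspeed 127.0 kt
Leg 2: desired track 89.9°; wind correction -13.1° → command heading 76.8°, groundspeed 162.6 kt
Leg 3: desired track 343.3°; wind correction -1.1° → command heading 342.2°, groundspeed 115.9 kt
Leg 4: desired track 95.2°; wind correction -12.6° → command heading 82.6°, groundspeed 166.1 kt
Leg 5: desired track 206.6°; wind correction +10.4° → command heading 217.0°, groundspeed 175.6 kt

Leg 1: heading=19.0°, groundspeed=127.0 kt
Leg 2: heading=76.8°, groundspeed=162.6 kt
Leg 3: heading=342.2°, groundspeed=115.9 kt
Leg 4: heading=82.6°, groundspeed=166.1 kt
Leg 5: heading=217.0°, groundspeed=175.6 kt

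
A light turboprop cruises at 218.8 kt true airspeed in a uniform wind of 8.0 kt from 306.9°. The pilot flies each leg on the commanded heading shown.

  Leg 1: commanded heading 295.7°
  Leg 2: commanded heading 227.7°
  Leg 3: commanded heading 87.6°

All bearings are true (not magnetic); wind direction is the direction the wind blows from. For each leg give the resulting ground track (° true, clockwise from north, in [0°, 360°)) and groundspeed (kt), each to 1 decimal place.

Leg 1: heading 295.7°; drift -0.4° → track 295.3°, groundspeed 211.0 kt
Leg 2: heading 227.7°; drift -2.1° → track 225.6°, groundspeed 217.4 kt
Leg 3: heading 87.6°; drift +1.3° → track 88.9°, groundspeed 225.0 kt

Leg 1: track=295.3°, groundspeed=211.0 kt
Leg 2: track=225.6°, groundspeed=217.4 kt
Leg 3: track=88.9°, groundspeed=225.0 kt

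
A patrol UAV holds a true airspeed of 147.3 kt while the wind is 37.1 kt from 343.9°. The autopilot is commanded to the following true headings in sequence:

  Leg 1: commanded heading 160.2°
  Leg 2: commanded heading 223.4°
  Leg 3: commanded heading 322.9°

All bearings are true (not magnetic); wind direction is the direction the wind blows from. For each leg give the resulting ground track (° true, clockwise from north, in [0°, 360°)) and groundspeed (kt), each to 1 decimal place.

Leg 1: track=160.9°, groundspeed=184.3 kt
Leg 2: track=212.5°, groundspeed=169.2 kt
Leg 3: track=316.2°, groundspeed=113.4 kt

Leg 1: heading 160.2°; drift +0.7° → track 160.9°, groundspeed 184.3 kt
Leg 2: heading 223.4°; drift -10.9° → track 212.5°, groundspeed 169.2 kt
Leg 3: heading 322.9°; drift -6.7° → track 316.2°, groundspeed 113.4 kt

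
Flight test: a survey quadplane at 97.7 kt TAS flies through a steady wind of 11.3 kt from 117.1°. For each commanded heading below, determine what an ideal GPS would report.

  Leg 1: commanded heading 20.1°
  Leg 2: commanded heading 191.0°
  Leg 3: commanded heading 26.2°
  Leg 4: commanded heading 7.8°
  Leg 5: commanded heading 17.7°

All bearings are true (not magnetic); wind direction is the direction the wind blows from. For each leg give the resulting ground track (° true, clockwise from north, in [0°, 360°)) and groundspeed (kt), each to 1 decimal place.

Leg 1: heading 20.1°; drift -6.5° → track 13.6°, groundspeed 99.7 kt
Leg 2: heading 191.0°; drift +6.5° → track 197.5°, groundspeed 95.2 kt
Leg 3: heading 26.2°; drift -6.6° → track 19.6°, groundspeed 98.5 kt
Leg 4: heading 7.8°; drift -6.0° → track 1.8°, groundspeed 102.0 kt
Leg 5: heading 17.7°; drift -6.4° → track 11.3°, groundspeed 100.2 kt

Leg 1: track=13.6°, groundspeed=99.7 kt
Leg 2: track=197.5°, groundspeed=95.2 kt
Leg 3: track=19.6°, groundspeed=98.5 kt
Leg 4: track=1.8°, groundspeed=102.0 kt
Leg 5: track=11.3°, groundspeed=100.2 kt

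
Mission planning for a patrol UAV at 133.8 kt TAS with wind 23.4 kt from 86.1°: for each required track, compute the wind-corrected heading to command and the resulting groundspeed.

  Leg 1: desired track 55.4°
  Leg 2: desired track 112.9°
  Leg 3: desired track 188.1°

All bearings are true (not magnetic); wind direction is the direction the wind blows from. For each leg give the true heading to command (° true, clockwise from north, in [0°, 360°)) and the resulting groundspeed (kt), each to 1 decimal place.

Leg 1: desired track 55.4°; wind correction +5.1° → command heading 60.5°, groundspeed 113.1 kt
Leg 2: desired track 112.9°; wind correction -4.5° → command heading 108.4°, groundspeed 112.5 kt
Leg 3: desired track 188.1°; wind correction -9.8° → command heading 178.3°, groundspeed 136.7 kt

Leg 1: heading=60.5°, groundspeed=113.1 kt
Leg 2: heading=108.4°, groundspeed=112.5 kt
Leg 3: heading=178.3°, groundspeed=136.7 kt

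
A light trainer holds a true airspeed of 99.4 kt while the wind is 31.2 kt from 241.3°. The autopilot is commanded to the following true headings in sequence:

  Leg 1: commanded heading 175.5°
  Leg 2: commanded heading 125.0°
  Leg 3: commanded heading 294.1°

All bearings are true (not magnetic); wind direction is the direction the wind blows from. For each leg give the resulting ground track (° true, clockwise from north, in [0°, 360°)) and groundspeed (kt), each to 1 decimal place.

Leg 1: track=157.3°, groundspeed=91.2 kt
Leg 2: track=111.1°, groundspeed=116.6 kt
Leg 3: track=311.2°, groundspeed=84.3 kt

Leg 1: heading 175.5°; drift -18.2° → track 157.3°, groundspeed 91.2 kt
Leg 2: heading 125.0°; drift -13.9° → track 111.1°, groundspeed 116.6 kt
Leg 3: heading 294.1°; drift +17.1° → track 311.2°, groundspeed 84.3 kt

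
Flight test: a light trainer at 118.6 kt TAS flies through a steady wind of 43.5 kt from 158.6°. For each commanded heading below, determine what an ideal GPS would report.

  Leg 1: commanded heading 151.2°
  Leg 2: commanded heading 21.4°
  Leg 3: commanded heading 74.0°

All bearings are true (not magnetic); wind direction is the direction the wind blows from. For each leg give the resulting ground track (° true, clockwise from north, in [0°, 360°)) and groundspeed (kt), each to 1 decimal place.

Leg 1: heading 151.2°; drift -4.2° → track 147.0°, groundspeed 75.7 kt
Leg 2: heading 21.4°; drift -11.1° → track 10.3°, groundspeed 153.4 kt
Leg 3: heading 74.0°; drift -20.7° → track 53.3°, groundspeed 122.4 kt

Leg 1: track=147.0°, groundspeed=75.7 kt
Leg 2: track=10.3°, groundspeed=153.4 kt
Leg 3: track=53.3°, groundspeed=122.4 kt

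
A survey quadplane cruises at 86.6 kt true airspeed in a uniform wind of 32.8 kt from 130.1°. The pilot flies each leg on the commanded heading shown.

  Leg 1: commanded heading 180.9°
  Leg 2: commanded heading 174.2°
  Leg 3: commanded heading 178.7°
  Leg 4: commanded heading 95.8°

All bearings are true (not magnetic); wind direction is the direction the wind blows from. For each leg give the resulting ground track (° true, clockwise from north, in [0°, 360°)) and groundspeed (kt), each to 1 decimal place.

Leg 1: heading 180.9°; drift +21.1° → track 202.0°, groundspeed 70.6 kt
Leg 2: heading 174.2°; drift +19.9° → track 194.1°, groundspeed 67.1 kt
Leg 3: heading 178.7°; drift +20.8° → track 199.5°, groundspeed 69.4 kt
Leg 4: heading 95.8°; drift -17.3° → track 78.5°, groundspeed 62.3 kt

Leg 1: track=202.0°, groundspeed=70.6 kt
Leg 2: track=194.1°, groundspeed=67.1 kt
Leg 3: track=199.5°, groundspeed=69.4 kt
Leg 4: track=78.5°, groundspeed=62.3 kt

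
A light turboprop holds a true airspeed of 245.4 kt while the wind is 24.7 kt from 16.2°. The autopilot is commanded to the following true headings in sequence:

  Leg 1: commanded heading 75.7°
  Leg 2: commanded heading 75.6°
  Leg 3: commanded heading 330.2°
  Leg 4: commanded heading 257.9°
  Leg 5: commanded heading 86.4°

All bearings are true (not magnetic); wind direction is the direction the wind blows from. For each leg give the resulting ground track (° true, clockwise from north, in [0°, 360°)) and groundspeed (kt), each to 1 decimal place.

Leg 1: heading 75.7°; drift +5.2° → track 80.9°, groundspeed 233.8 kt
Leg 2: heading 75.6°; drift +5.2° → track 80.8°, groundspeed 233.8 kt
Leg 3: heading 330.2°; drift -4.5° → track 325.7°, groundspeed 228.9 kt
Leg 4: heading 257.9°; drift -4.8° → track 253.1°, groundspeed 258.0 kt
Leg 5: heading 86.4°; drift +5.6° → track 92.0°, groundspeed 238.2 kt

Leg 1: track=80.9°, groundspeed=233.8 kt
Leg 2: track=80.8°, groundspeed=233.8 kt
Leg 3: track=325.7°, groundspeed=228.9 kt
Leg 4: track=253.1°, groundspeed=258.0 kt
Leg 5: track=92.0°, groundspeed=238.2 kt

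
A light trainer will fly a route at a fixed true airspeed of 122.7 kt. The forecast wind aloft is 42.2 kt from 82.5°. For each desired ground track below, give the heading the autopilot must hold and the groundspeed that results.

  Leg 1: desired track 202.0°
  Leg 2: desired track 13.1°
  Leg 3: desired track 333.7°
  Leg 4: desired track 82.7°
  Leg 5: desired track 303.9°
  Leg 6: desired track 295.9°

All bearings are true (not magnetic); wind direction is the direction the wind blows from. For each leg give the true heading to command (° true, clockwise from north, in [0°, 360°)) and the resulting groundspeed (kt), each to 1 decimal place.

Leg 1: heading=184.6°, groundspeed=137.9 kt
Leg 2: heading=31.9°, groundspeed=101.3 kt
Leg 3: heading=352.7°, groundspeed=129.6 kt
Leg 4: heading=82.6°, groundspeed=80.5 kt
Leg 5: heading=317.0°, groundspeed=151.1 kt
Leg 6: heading=306.8°, groundspeed=155.7 kt

Leg 1: desired track 202.0°; wind correction -17.4° → command heading 184.6°, groundspeed 137.9 kt
Leg 2: desired track 13.1°; wind correction +18.8° → command heading 31.9°, groundspeed 101.3 kt
Leg 3: desired track 333.7°; wind correction +19.0° → command heading 352.7°, groundspeed 129.6 kt
Leg 4: desired track 82.7°; wind correction -0.1° → command heading 82.6°, groundspeed 80.5 kt
Leg 5: desired track 303.9°; wind correction +13.1° → command heading 317.0°, groundspeed 151.1 kt
Leg 6: desired track 295.9°; wind correction +10.9° → command heading 306.8°, groundspeed 155.7 kt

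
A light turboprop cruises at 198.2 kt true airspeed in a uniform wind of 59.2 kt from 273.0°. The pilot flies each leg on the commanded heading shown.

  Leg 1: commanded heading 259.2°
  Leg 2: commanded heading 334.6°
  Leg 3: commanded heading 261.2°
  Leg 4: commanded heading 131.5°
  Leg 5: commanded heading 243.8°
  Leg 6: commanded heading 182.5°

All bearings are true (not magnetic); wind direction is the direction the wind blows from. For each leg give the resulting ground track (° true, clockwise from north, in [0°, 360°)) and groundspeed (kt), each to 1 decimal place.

Leg 1: heading 259.2°; drift -5.7° → track 253.5°, groundspeed 141.4 kt
Leg 2: heading 334.6°; drift +17.0° → track 351.6°, groundspeed 177.8 kt
Leg 3: heading 261.2°; drift -4.9° → track 256.3°, groundspeed 140.8 kt
Leg 4: heading 131.5°; drift -8.6° → track 122.9°, groundspeed 247.3 kt
Leg 5: heading 243.8°; drift -11.2° → track 232.6°, groundspeed 149.3 kt
Leg 6: heading 182.5°; drift -16.6° → track 165.9°, groundspeed 207.3 kt

Leg 1: track=253.5°, groundspeed=141.4 kt
Leg 2: track=351.6°, groundspeed=177.8 kt
Leg 3: track=256.3°, groundspeed=140.8 kt
Leg 4: track=122.9°, groundspeed=247.3 kt
Leg 5: track=232.6°, groundspeed=149.3 kt
Leg 6: track=165.9°, groundspeed=207.3 kt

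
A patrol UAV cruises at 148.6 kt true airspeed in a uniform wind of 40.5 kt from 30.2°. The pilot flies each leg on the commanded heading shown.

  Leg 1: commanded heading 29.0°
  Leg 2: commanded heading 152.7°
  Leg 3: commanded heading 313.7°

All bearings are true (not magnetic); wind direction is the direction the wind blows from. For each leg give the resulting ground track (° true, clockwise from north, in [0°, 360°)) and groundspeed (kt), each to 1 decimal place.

Leg 1: heading 29.0°; drift -0.4° → track 28.6°, groundspeed 108.1 kt
Leg 2: heading 152.7°; drift +11.3° → track 164.0°, groundspeed 173.8 kt
Leg 3: heading 313.7°; drift -15.8° → track 297.9°, groundspeed 144.6 kt

Leg 1: track=28.6°, groundspeed=108.1 kt
Leg 2: track=164.0°, groundspeed=173.8 kt
Leg 3: track=297.9°, groundspeed=144.6 kt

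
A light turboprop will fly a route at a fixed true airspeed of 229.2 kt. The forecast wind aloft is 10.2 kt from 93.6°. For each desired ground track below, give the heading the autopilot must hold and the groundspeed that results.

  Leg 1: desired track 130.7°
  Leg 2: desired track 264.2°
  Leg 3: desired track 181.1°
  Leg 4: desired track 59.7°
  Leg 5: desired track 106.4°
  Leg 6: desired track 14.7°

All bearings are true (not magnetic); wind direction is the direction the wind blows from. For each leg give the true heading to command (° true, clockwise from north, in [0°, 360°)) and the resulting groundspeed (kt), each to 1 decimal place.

Leg 1: desired track 130.7°; wind correction -1.5° → command heading 129.2°, groundspeed 221.0 kt
Leg 2: desired track 264.2°; wind correction -0.4° → command heading 263.8°, groundspeed 239.3 kt
Leg 3: desired track 181.1°; wind correction -2.5° → command heading 178.6°, groundspeed 228.5 kt
Leg 4: desired track 59.7°; wind correction +1.4° → command heading 61.1°, groundspeed 220.7 kt
Leg 5: desired track 106.4°; wind correction -0.6° → command heading 105.8°, groundspeed 219.2 kt
Leg 6: desired track 14.7°; wind correction +2.5° → command heading 17.2°, groundspeed 227.0 kt

Leg 1: heading=129.2°, groundspeed=221.0 kt
Leg 2: heading=263.8°, groundspeed=239.3 kt
Leg 3: heading=178.6°, groundspeed=228.5 kt
Leg 4: heading=61.1°, groundspeed=220.7 kt
Leg 5: heading=105.8°, groundspeed=219.2 kt
Leg 6: heading=17.2°, groundspeed=227.0 kt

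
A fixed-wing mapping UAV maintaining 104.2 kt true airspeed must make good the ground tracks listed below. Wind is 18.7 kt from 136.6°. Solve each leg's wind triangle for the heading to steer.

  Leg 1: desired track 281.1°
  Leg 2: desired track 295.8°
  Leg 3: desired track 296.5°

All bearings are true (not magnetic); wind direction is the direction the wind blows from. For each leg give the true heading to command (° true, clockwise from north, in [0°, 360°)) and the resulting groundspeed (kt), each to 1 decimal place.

Leg 1: desired track 281.1°; wind correction -6.0° → command heading 275.1°, groundspeed 118.9 kt
Leg 2: desired track 295.8°; wind correction -3.7° → command heading 292.1°, groundspeed 121.5 kt
Leg 3: desired track 296.5°; wind correction -3.5° → command heading 293.0°, groundspeed 121.6 kt

Leg 1: heading=275.1°, groundspeed=118.9 kt
Leg 2: heading=292.1°, groundspeed=121.5 kt
Leg 3: heading=293.0°, groundspeed=121.6 kt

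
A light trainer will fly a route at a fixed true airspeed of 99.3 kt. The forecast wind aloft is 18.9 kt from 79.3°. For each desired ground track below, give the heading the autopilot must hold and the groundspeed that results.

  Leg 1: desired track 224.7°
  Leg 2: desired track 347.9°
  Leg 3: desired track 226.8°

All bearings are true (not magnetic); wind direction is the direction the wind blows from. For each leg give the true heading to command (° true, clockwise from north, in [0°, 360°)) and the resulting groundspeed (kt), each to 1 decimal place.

Leg 1: heading=218.5°, groundspeed=114.3 kt
Leg 2: heading=358.9°, groundspeed=97.9 kt
Leg 3: heading=220.9°, groundspeed=114.7 kt

Leg 1: desired track 224.7°; wind correction -6.2° → command heading 218.5°, groundspeed 114.3 kt
Leg 2: desired track 347.9°; wind correction +11.0° → command heading 358.9°, groundspeed 97.9 kt
Leg 3: desired track 226.8°; wind correction -5.9° → command heading 220.9°, groundspeed 114.7 kt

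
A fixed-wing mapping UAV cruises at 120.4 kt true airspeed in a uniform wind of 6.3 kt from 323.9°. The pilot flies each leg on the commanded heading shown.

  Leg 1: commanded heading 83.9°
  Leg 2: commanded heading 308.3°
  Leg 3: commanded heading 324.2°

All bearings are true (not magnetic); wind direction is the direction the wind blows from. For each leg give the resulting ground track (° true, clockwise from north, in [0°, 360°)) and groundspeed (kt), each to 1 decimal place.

Leg 1: heading 83.9°; drift +2.5° → track 86.4°, groundspeed 123.7 kt
Leg 2: heading 308.3°; drift -0.8° → track 307.5°, groundspeed 114.3 kt
Leg 3: heading 324.2°; drift +0.0° → track 324.2°, groundspeed 114.1 kt

Leg 1: track=86.4°, groundspeed=123.7 kt
Leg 2: track=307.5°, groundspeed=114.3 kt
Leg 3: track=324.2°, groundspeed=114.1 kt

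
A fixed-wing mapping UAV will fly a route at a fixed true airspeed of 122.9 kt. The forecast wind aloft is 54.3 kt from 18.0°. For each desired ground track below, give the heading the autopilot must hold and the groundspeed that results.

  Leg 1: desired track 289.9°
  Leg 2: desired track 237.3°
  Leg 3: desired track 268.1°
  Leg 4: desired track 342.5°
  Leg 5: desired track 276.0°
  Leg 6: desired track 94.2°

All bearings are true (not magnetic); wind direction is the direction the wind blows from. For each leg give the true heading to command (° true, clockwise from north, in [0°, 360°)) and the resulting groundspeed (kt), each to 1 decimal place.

Leg 1: heading=316.1°, groundspeed=108.5 kt
Leg 2: heading=253.6°, groundspeed=160.0 kt
Leg 3: heading=292.6°, groundspeed=130.3 kt
Leg 4: heading=357.4°, groundspeed=74.6 kt
Leg 5: heading=301.6°, groundspeed=122.1 kt
Leg 6: heading=68.8°, groundspeed=98.1 kt

Leg 1: desired track 289.9°; wind correction +26.2° → command heading 316.1°, groundspeed 108.5 kt
Leg 2: desired track 237.3°; wind correction +16.3° → command heading 253.6°, groundspeed 160.0 kt
Leg 3: desired track 268.1°; wind correction +24.5° → command heading 292.6°, groundspeed 130.3 kt
Leg 4: desired track 342.5°; wind correction +14.9° → command heading 357.4°, groundspeed 74.6 kt
Leg 5: desired track 276.0°; wind correction +25.6° → command heading 301.6°, groundspeed 122.1 kt
Leg 6: desired track 94.2°; wind correction -25.4° → command heading 68.8°, groundspeed 98.1 kt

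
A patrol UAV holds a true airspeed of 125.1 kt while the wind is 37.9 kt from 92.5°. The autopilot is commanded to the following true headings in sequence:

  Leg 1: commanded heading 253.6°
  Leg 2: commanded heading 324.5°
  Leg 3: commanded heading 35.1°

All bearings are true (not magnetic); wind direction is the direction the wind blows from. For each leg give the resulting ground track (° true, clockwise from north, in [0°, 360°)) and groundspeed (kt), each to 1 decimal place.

Leg 1: heading 253.6°; drift +4.4° → track 258.0°, groundspeed 161.4 kt
Leg 2: heading 324.5°; drift -11.4° → track 313.1°, groundspeed 151.4 kt
Leg 3: heading 35.1°; drift -17.0° → track 18.1°, groundspeed 109.4 kt

Leg 1: track=258.0°, groundspeed=161.4 kt
Leg 2: track=313.1°, groundspeed=151.4 kt
Leg 3: track=18.1°, groundspeed=109.4 kt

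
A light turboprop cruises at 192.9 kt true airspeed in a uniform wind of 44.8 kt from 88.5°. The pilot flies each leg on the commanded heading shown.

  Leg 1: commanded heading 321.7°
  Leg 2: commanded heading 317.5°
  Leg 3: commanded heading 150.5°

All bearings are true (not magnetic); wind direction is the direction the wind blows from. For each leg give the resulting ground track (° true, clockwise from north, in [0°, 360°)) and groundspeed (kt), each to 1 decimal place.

Leg 1: heading 321.7°; drift -9.3° → track 312.4°, groundspeed 222.6 kt
Leg 2: heading 317.5°; drift -8.6° → track 308.9°, groundspeed 224.8 kt
Leg 3: heading 150.5°; drift +13.0° → track 163.5°, groundspeed 176.4 kt

Leg 1: track=312.4°, groundspeed=222.6 kt
Leg 2: track=308.9°, groundspeed=224.8 kt
Leg 3: track=163.5°, groundspeed=176.4 kt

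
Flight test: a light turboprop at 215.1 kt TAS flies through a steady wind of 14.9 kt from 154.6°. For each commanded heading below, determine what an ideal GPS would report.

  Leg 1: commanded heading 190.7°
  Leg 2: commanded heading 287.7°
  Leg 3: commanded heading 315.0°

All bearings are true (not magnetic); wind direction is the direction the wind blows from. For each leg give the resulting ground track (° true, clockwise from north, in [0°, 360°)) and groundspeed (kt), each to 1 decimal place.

Leg 1: heading 190.7°; drift +2.5° → track 193.2°, groundspeed 203.3 kt
Leg 2: heading 287.7°; drift +2.8° → track 290.5°, groundspeed 225.5 kt
Leg 3: heading 315.0°; drift +1.2° → track 316.2°, groundspeed 229.2 kt

Leg 1: track=193.2°, groundspeed=203.3 kt
Leg 2: track=290.5°, groundspeed=225.5 kt
Leg 3: track=316.2°, groundspeed=229.2 kt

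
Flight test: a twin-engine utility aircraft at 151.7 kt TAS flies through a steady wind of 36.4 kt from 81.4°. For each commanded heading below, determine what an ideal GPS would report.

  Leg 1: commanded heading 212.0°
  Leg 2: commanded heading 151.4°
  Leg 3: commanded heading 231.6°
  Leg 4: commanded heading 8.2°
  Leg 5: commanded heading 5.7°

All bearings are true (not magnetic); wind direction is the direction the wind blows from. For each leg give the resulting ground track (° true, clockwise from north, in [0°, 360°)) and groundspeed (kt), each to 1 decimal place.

Leg 1: heading 212.0°; drift +9.0° → track 221.0°, groundspeed 177.6 kt
Leg 2: heading 151.4°; drift +13.8° → track 165.2°, groundspeed 143.4 kt
Leg 3: heading 231.6°; drift +5.6° → track 237.2°, groundspeed 184.2 kt
Leg 4: heading 8.2°; drift -13.9° → track 354.3°, groundspeed 145.4 kt
Leg 5: heading 5.7°; drift -13.9° → track 351.8°, groundspeed 147.0 kt

Leg 1: track=221.0°, groundspeed=177.6 kt
Leg 2: track=165.2°, groundspeed=143.4 kt
Leg 3: track=237.2°, groundspeed=184.2 kt
Leg 4: track=354.3°, groundspeed=145.4 kt
Leg 5: track=351.8°, groundspeed=147.0 kt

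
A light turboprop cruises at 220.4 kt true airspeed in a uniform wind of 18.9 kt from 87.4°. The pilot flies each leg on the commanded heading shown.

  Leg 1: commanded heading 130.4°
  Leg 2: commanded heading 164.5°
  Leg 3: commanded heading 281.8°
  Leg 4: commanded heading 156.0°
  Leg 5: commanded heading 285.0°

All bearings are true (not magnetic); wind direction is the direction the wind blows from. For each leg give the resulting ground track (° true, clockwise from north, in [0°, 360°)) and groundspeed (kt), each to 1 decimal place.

Leg 1: heading 130.4°; drift +3.6° → track 134.0°, groundspeed 207.0 kt
Leg 2: heading 164.5°; drift +4.9° → track 169.4°, groundspeed 217.0 kt
Leg 3: heading 281.8°; drift -1.1° → track 280.7°, groundspeed 238.8 kt
Leg 4: heading 156.0°; drift +4.7° → track 160.7°, groundspeed 214.2 kt
Leg 5: heading 285.0°; drift -1.4° → track 283.6°, groundspeed 238.5 kt

Leg 1: track=134.0°, groundspeed=207.0 kt
Leg 2: track=169.4°, groundspeed=217.0 kt
Leg 3: track=280.7°, groundspeed=238.8 kt
Leg 4: track=160.7°, groundspeed=214.2 kt
Leg 5: track=283.6°, groundspeed=238.5 kt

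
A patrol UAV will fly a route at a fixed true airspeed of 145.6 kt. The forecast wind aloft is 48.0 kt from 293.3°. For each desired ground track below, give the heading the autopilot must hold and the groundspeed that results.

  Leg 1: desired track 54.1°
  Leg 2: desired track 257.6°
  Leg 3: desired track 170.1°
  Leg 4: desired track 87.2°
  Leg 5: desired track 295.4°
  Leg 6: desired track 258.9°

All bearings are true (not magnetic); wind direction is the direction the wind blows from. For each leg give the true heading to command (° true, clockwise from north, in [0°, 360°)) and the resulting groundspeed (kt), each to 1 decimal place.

Leg 1: heading=37.7°, groundspeed=164.2 kt
Leg 2: heading=268.7°, groundspeed=103.9 kt
Leg 3: heading=186.1°, groundspeed=166.2 kt
Leg 4: heading=78.9°, groundspeed=187.2 kt
Leg 5: heading=294.7°, groundspeed=97.6 kt
Leg 6: heading=269.6°, groundspeed=103.4 kt

Leg 1: desired track 54.1°; wind correction -16.4° → command heading 37.7°, groundspeed 164.2 kt
Leg 2: desired track 257.6°; wind correction +11.1° → command heading 268.7°, groundspeed 103.9 kt
Leg 3: desired track 170.1°; wind correction +16.0° → command heading 186.1°, groundspeed 166.2 kt
Leg 4: desired track 87.2°; wind correction -8.3° → command heading 78.9°, groundspeed 187.2 kt
Leg 5: desired track 295.4°; wind correction -0.7° → command heading 294.7°, groundspeed 97.6 kt
Leg 6: desired track 258.9°; wind correction +10.7° → command heading 269.6°, groundspeed 103.4 kt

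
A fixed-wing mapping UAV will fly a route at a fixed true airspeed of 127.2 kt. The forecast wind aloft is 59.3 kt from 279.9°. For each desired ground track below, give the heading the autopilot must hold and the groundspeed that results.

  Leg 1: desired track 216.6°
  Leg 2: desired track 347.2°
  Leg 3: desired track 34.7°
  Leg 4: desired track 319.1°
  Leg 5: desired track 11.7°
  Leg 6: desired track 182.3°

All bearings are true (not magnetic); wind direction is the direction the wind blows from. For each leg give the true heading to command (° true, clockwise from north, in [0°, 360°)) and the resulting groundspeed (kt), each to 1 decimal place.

Leg 1: heading=241.2°, groundspeed=89.0 kt
Leg 2: heading=321.7°, groundspeed=92.0 kt
Leg 3: heading=9.7°, groundspeed=140.1 kt
Leg 4: heading=302.0°, groundspeed=75.6 kt
Leg 5: heading=343.9°, groundspeed=114.4 kt
Leg 6: heading=209.8°, groundspeed=120.6 kt

Leg 1: desired track 216.6°; wind correction +24.6° → command heading 241.2°, groundspeed 89.0 kt
Leg 2: desired track 347.2°; wind correction -25.5° → command heading 321.7°, groundspeed 92.0 kt
Leg 3: desired track 34.7°; wind correction -25.0° → command heading 9.7°, groundspeed 140.1 kt
Leg 4: desired track 319.1°; wind correction -17.1° → command heading 302.0°, groundspeed 75.6 kt
Leg 5: desired track 11.7°; wind correction -27.8° → command heading 343.9°, groundspeed 114.4 kt
Leg 6: desired track 182.3°; wind correction +27.5° → command heading 209.8°, groundspeed 120.6 kt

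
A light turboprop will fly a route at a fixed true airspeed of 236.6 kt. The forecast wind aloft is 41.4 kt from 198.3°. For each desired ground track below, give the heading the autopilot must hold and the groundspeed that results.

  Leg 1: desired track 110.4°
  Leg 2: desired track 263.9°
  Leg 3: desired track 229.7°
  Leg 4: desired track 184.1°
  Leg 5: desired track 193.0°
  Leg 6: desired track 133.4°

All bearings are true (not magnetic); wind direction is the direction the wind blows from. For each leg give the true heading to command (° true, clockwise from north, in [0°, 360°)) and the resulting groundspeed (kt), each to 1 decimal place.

Leg 1: heading=120.5°, groundspeed=231.4 kt
Leg 2: heading=254.7°, groundspeed=216.5 kt
Leg 3: heading=224.5°, groundspeed=200.3 kt
Leg 4: heading=186.6°, groundspeed=196.2 kt
Leg 5: heading=193.9°, groundspeed=195.3 kt
Leg 6: heading=142.5°, groundspeed=216.0 kt

Leg 1: desired track 110.4°; wind correction +10.1° → command heading 120.5°, groundspeed 231.4 kt
Leg 2: desired track 263.9°; wind correction -9.2° → command heading 254.7°, groundspeed 216.5 kt
Leg 3: desired track 229.7°; wind correction -5.2° → command heading 224.5°, groundspeed 200.3 kt
Leg 4: desired track 184.1°; wind correction +2.5° → command heading 186.6°, groundspeed 196.2 kt
Leg 5: desired track 193.0°; wind correction +0.9° → command heading 193.9°, groundspeed 195.3 kt
Leg 6: desired track 133.4°; wind correction +9.1° → command heading 142.5°, groundspeed 216.0 kt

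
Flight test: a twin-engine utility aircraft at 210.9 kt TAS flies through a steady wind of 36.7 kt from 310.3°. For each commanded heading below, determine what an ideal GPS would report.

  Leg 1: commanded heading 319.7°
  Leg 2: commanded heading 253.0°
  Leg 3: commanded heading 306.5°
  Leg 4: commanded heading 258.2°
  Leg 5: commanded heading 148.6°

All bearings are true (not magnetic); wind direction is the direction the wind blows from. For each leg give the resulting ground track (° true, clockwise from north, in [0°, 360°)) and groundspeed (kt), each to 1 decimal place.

Leg 1: heading 319.7°; drift +2.0° → track 321.7°, groundspeed 174.8 kt
Leg 2: heading 253.0°; drift -9.2° → track 243.8°, groundspeed 193.6 kt
Leg 3: heading 306.5°; drift -0.8° → track 305.7°, groundspeed 174.3 kt
Leg 4: heading 258.2°; drift -8.7° → track 249.5°, groundspeed 190.6 kt
Leg 5: heading 148.6°; drift -2.7° → track 145.9°, groundspeed 246.0 kt

Leg 1: track=321.7°, groundspeed=174.8 kt
Leg 2: track=243.8°, groundspeed=193.6 kt
Leg 3: track=305.7°, groundspeed=174.3 kt
Leg 4: track=249.5°, groundspeed=190.6 kt
Leg 5: track=145.9°, groundspeed=246.0 kt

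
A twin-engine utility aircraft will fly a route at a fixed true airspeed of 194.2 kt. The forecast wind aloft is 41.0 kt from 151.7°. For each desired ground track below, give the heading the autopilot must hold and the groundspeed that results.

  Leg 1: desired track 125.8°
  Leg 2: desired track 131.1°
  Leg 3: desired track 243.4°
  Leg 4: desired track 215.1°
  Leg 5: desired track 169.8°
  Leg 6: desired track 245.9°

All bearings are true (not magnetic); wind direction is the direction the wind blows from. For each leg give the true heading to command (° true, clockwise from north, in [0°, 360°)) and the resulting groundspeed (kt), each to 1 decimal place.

Leg 1: heading=131.1°, groundspeed=156.5 kt
Leg 2: heading=135.4°, groundspeed=155.3 kt
Leg 3: heading=231.2°, groundspeed=191.0 kt
Leg 4: heading=204.2°, groundspeed=172.4 kt
Leg 5: heading=166.0°, groundspeed=154.8 kt
Leg 6: heading=233.7°, groundspeed=192.8 kt

Leg 1: desired track 125.8°; wind correction +5.3° → command heading 131.1°, groundspeed 156.5 kt
Leg 2: desired track 131.1°; wind correction +4.3° → command heading 135.4°, groundspeed 155.3 kt
Leg 3: desired track 243.4°; wind correction -12.2° → command heading 231.2°, groundspeed 191.0 kt
Leg 4: desired track 215.1°; wind correction -10.9° → command heading 204.2°, groundspeed 172.4 kt
Leg 5: desired track 169.8°; wind correction -3.8° → command heading 166.0°, groundspeed 154.8 kt
Leg 6: desired track 245.9°; wind correction -12.2° → command heading 233.7°, groundspeed 192.8 kt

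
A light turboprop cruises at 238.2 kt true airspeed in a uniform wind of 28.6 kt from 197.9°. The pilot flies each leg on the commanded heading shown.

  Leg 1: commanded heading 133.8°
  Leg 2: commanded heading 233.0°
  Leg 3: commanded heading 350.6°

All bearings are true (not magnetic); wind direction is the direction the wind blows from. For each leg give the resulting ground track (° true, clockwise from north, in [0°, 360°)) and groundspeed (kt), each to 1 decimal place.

Leg 1: heading 133.8°; drift -6.5° → track 127.3°, groundspeed 227.2 kt
Leg 2: heading 233.0°; drift +4.4° → track 237.4°, groundspeed 215.4 kt
Leg 3: heading 350.6°; drift +2.8° → track 353.4°, groundspeed 263.9 kt

Leg 1: track=127.3°, groundspeed=227.2 kt
Leg 2: track=237.4°, groundspeed=215.4 kt
Leg 3: track=353.4°, groundspeed=263.9 kt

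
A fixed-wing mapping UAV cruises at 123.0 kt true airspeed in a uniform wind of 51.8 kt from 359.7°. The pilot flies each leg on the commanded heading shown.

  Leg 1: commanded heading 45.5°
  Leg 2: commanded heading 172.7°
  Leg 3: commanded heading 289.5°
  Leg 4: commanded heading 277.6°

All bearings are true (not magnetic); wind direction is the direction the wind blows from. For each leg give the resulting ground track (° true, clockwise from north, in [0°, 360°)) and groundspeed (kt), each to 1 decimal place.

Leg 1: heading 45.5°; drift +23.1° → track 68.6°, groundspeed 94.5 kt
Leg 2: heading 172.7°; drift +2.1° → track 174.8°, groundspeed 174.5 kt
Leg 3: heading 289.5°; drift -24.8° → track 264.7°, groundspeed 116.2 kt
Leg 4: heading 277.6°; drift -23.9° → track 253.7°, groundspeed 126.7 kt

Leg 1: track=68.6°, groundspeed=94.5 kt
Leg 2: track=174.8°, groundspeed=174.5 kt
Leg 3: track=264.7°, groundspeed=116.2 kt
Leg 4: track=253.7°, groundspeed=126.7 kt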